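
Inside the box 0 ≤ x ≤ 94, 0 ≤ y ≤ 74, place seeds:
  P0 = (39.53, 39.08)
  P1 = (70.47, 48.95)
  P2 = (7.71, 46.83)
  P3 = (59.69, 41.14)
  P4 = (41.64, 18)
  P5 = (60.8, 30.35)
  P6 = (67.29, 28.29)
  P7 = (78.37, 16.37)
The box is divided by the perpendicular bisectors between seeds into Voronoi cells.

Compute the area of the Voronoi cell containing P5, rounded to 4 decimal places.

Area of P5's cell: 233.7087

1. box [0,94]×[0,74]: [(0, 0) (94, 0) (94, 74) (0, 74)]
2. ⊥bis P5·P0 via (50.165,34.715): [(35.9167, 0) (94, 0) (94, 74) (66.289, 74)]  |A|=3174.3892
3. ⊥bis P5·P1 via (65.635,39.65): [(54.5548, 45.4105) (35.9167, 0) (94, 0) (94, 24.9033)]  |A|=1809.9529
4. ⊥bis P5·P2 via (34.255,38.59): [(54.5548, 45.4105) (35.9167, 0) (94, 0) (94, 24.9033)]  |A|=1809.9529
5. ⊥bis P5·P3 via (60.245,35.745): [(71.0151, 36.8529) (50.162, 34.7077) (35.9167, 0) (94, 0) (94, 24.9033)]  |A|=1703.0721
6. ⊥bis P5·P4 via (51.22,24.175): [(71.0151, 36.8529) (50.162, 34.7077) (47.9324, 29.2754) (66.8025, 0) (94, 0) (94, 24.9033)]  |A|=1250.9736
7. ⊥bis P5·P6 via (64.045,29.32): [(66.2815, 36.366) (50.162, 34.7077) (47.9324, 29.2754) (58.7191, 12.5408)]  |A|=233.7087
8. ⊥bis P5·P7 via (69.585,23.36): [(66.2815, 36.366) (50.162, 34.7077) (47.9324, 29.2754) (58.7191, 12.5408)]  |A|=233.7087
9. canonical 4-gon: [(66.2815, 36.366) (50.162, 34.7077) (47.9324, 29.2754) (58.7191, 12.5408)]
10. shoelace: 233.7087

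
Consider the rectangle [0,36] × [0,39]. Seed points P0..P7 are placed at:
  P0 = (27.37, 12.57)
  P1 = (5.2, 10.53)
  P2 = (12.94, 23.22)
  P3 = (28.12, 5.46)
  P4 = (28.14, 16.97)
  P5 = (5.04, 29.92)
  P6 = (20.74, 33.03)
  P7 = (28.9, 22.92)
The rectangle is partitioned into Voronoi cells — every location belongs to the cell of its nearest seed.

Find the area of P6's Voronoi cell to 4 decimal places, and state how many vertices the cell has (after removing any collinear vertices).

1. box [0,36]×[0,39]: [(0, 0) (36, 0) (36, 39) (0, 39)]
2. ⊥bis P6·P0 via (24.055,22.8): [(0, 15.0051) (36, 26.6707) (36, 39) (0, 39)]  |A|=653.8357
3. ⊥bis P6·P1 via (12.97,21.78): [(0, 30.7379) (15.5048, 20.0293) (36, 26.6707) (36, 39) (0, 39)]  |A|=531.8683
4. ⊥bis P6·P2 via (16.84,28.125): [(23.6871, 22.6808) (36, 26.6707) (36, 39) (3.1626, 39)]  |A|=343.8444
5. ⊥bis P6·P3 via (24.43,19.245): [(23.6871, 22.6808) (36, 26.6707) (36, 39) (3.1626, 39)]  |A|=343.8444
6. ⊥bis P6·P4 via (24.44,25): [(22.1167, 23.9295) (36, 30.3265) (36, 39) (3.1626, 39)]  |A|=307.6467
7. ⊥bis P6·P5 via (12.89,31.475): [(12.9392, 31.2265) (22.1167, 23.9295) (36, 30.3265) (36, 39) (11.3994, 39)]  |A|=275.6326
8. ⊥bis P6·P7 via (24.82,27.975): [(12.9392, 31.2265) (20.9535, 24.8543) (36, 36.9986) (36, 39) (11.3994, 39)]  |A|=215.2968
9. canonical 5-gon: [(12.9392, 31.2265) (20.9535, 24.8543) (36, 36.9986) (36, 39) (11.3994, 39)]
10. shoelace: 215.2968

Area of P6's cell: 215.2968 (5 vertices)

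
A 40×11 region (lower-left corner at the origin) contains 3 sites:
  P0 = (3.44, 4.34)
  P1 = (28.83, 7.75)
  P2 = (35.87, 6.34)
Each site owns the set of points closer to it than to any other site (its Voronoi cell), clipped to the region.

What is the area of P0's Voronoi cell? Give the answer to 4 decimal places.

Area of P0's cell: 178.2902

1. box [0,40]×[0,11]: [(0, 0) (40, 0) (40, 11) (0, 11)]
2. ⊥bis P0·P1 via (16.135,6.045): [(0, 0) (16.9469, 0) (15.4695, 11) (0, 11)]  |A|=178.2902
3. ⊥bis P0·P2 via (19.655,5.34): [(0, 0) (16.9469, 0) (15.4695, 11) (0, 11)]  |A|=178.2902
4. canonical 4-gon: [(0, 0) (16.9469, 0) (15.4695, 11) (0, 11)]
5. shoelace: 178.2902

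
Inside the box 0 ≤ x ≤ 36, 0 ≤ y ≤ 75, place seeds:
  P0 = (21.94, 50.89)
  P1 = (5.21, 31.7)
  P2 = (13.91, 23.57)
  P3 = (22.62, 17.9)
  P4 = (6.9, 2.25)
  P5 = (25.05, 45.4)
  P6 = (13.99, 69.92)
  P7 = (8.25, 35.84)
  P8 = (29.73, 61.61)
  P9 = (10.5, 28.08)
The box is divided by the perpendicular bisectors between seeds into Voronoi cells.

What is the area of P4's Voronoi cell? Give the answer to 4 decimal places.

1. box [0,36]×[0,75]: [(0, 0) (36, 0) (36, 75) (0, 75)]
2. ⊥bis P4·P0 via (14.42,26.57): [(0, 31.0288) (0, 0) (36, 0) (36, 19.8972)]  |A|=916.6689
3. ⊥bis P4·P1 via (6.055,16.975): [(0, 16.6275) (0, 0) (36, 0) (36, 18.6934)]  |A|=635.7769
4. ⊥bis P4·P2 via (10.405,12.91): [(0, 16.3312) (0, 0) (36, 0) (36, 4.4944)]  |A|=374.8597
5. ⊥bis P4·P3 via (14.76,10.075): [(12.6834, 12.1609) (0, 16.3312) (0, 0) (24.7901, 0)]  |A|=254.3022
6. ⊥bis P4·P5 via (15.975,23.825): [(12.6834, 12.1609) (0, 16.3312) (0, 0) (24.7901, 0)]  |A|=254.3022
7. ⊥bis P4·P6 via (10.445,36.085): [(12.6834, 12.1609) (0, 16.3312) (0, 0) (24.7901, 0)]  |A|=254.3022
8. ⊥bis P4·P7 via (7.575,19.045): [(12.6834, 12.1609) (0, 16.3312) (0, 0) (24.7901, 0)]  |A|=254.3022
9. ⊥bis P4·P8 via (18.315,31.93): [(12.6834, 12.1609) (0, 16.3312) (0, 0) (24.7901, 0)]  |A|=254.3022
10. ⊥bis P4·P9 via (8.7,15.165): [(12.6834, 12.1609) (0, 16.3312) (0, 0) (24.7901, 0)]  |A|=254.3022
11. canonical 4-gon: [(12.6834, 12.1609) (0, 16.3312) (0, 0) (24.7901, 0)]
12. shoelace: 254.3022

Area of P4's cell: 254.3022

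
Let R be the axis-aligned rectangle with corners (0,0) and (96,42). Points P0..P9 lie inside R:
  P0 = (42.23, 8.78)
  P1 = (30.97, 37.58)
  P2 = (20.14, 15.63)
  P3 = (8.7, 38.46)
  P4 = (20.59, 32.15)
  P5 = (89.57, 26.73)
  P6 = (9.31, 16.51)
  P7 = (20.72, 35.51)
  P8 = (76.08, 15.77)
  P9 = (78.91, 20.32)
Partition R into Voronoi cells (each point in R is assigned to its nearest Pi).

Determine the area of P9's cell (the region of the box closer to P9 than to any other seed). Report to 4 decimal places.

1. box [0,96]×[0,42]: [(0, 0) (96, 0) (96, 42) (0, 42)]
2. ⊥bis P9·P0 via (60.57,14.55): [(65.1476, 0) (96, 0) (96, 42) (51.9339, 42)]  |A|=1573.2886
3. ⊥bis P9·P1 via (54.94,28.95): [(55.5268, 30.5799) (65.1476, 0) (96, 0) (96, 42) (59.6384, 42)]  |A|=1529.295
4. ⊥bis P9·P2 via (49.525,17.975): [(55.5268, 30.5799) (65.1476, 0) (96, 0) (96, 42) (59.6384, 42)]  |A|=1529.295
5. ⊥bis P9·P3 via (43.805,29.39): [(55.5268, 30.5799) (65.1476, 0) (96, 0) (96, 42) (59.6384, 42)]  |A|=1529.295
6. ⊥bis P9·P4 via (49.75,26.235): [(55.5268, 30.5799) (65.1476, 0) (96, 0) (96, 42) (59.6384, 42)]  |A|=1529.295
7. ⊥bis P9·P5 via (84.24,23.525): [(55.5268, 30.5799) (65.1476, 0) (96, 0) (96, 3.9678) (73.1307, 42) (59.6384, 42)]  |A|=1094.4109
8. ⊥bis P9·P6 via (44.11,18.415): [(55.5268, 30.5799) (65.1476, 0) (96, 0) (96, 3.9678) (73.1307, 42) (59.6384, 42)]  |A|=1094.4109
9. ⊥bis P9·P7 via (49.815,27.915): [(55.5268, 30.5799) (65.1476, 0) (96, 0) (96, 3.9678) (73.1307, 42) (59.6384, 42)]  |A|=1094.4109
10. ⊥bis P9·P8 via (77.495,18.045): [(55.8589, 31.5022) (93.5337, 8.0693) (73.1307, 42) (59.6384, 42)]  |A|=470.9368
11. canonical 4-gon: [(55.8589, 31.5022) (93.5337, 8.0693) (73.1307, 42) (59.6384, 42)]
12. shoelace: 470.9368

Area of P9's cell: 470.9368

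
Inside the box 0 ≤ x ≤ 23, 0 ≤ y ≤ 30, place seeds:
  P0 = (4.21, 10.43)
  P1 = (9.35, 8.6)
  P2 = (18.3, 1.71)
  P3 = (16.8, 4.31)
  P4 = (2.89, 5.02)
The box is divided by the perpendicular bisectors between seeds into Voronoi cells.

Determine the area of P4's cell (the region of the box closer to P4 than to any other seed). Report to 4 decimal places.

Area of P4's cell: 60.7644

1. box [0,23]×[0,30]: [(0, 0) (23, 0) (23, 30) (0, 30)]
2. ⊥bis P4·P0 via (3.55,7.725): [(0, 8.5912) (0, 0) (23, 0) (23, 2.9793)]  |A|=133.061
3. ⊥bis P4·P1 via (6.12,6.81): [(5.9355, 7.143) (0, 8.5912) (0, 0) (9.894, 0)]  |A|=60.8325
4. ⊥bis P4·P2 via (10.595,3.365): [(9.8783, 0.0283) (5.9355, 7.143) (0, 8.5912) (0, 0) (9.8722, 0)]  |A|=60.8322
5. ⊥bis P4·P3 via (9.845,4.665): [(9.6311, 0.4743) (5.9355, 7.143) (0, 8.5912) (0, 0) (9.6069, 0)]  |A|=60.7644
6. canonical 5-gon: [(9.6311, 0.4743) (5.9355, 7.143) (0, 8.5912) (0, 0) (9.6069, 0)]
7. shoelace: 60.7644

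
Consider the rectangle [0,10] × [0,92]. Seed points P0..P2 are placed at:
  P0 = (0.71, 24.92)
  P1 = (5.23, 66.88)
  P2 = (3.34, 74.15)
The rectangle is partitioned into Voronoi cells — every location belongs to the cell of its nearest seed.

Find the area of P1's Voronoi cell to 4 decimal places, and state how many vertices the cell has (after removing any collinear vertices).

1. box [0,10]×[0,92]: [(0, 0) (10, 0) (10, 92) (0, 92)]
2. ⊥bis P1·P0 via (2.97,45.9): [(0, 46.2199) (10, 45.1427) (10, 92) (0, 92)]  |A|=463.1867
3. ⊥bis P1·P2 via (4.285,70.515): [(0, 69.401) (0, 46.2199) (10, 45.1427) (10, 72.0007)]  |A|=250.1956
4. canonical 4-gon: [(0, 69.401) (0, 46.2199) (10, 45.1427) (10, 72.0007)]
5. shoelace: 250.1956

Area of P1's cell: 250.1956 (4 vertices)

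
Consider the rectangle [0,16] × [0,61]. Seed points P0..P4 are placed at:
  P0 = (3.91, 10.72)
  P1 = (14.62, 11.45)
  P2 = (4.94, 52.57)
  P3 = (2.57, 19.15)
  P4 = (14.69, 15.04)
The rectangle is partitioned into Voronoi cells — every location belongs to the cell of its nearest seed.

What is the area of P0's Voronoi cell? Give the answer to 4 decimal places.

1. box [0,16]×[0,61]: [(0, 0) (16, 0) (16, 61) (0, 61)]
2. ⊥bis P0·P1 via (9.265,11.085): [(0, 0) (10.0206, 0) (5.8628, 61) (0, 61)]  |A|=484.4414
3. ⊥bis P0·P2 via (4.425,31.645): [(0, 31.7539) (0, 0) (10.0206, 0) (7.8694, 31.5602)]  |A|=283.0676
4. ⊥bis P0·P3 via (3.24,14.935): [(0, 14.42) (0, 0) (10.0206, 0) (8.9408, 15.8412)]  |A|=143.832
5. ⊥bis P0·P4 via (9.3,12.88): [(8.1629, 15.7175) (0, 14.42) (0, 0) (10.0206, 0) (9.1104, 13.3531)]  |A|=142.8537
6. canonical 5-gon: [(8.1629, 15.7175) (0, 14.42) (0, 0) (10.0206, 0) (9.1104, 13.3531)]
7. shoelace: 142.8537

Area of P0's cell: 142.8537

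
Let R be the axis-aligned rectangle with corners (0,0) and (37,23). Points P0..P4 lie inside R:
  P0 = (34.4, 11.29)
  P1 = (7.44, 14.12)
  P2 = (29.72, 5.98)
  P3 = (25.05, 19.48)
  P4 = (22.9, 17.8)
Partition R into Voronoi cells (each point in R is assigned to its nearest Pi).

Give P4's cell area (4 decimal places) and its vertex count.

1. box [0,37]×[0,23]: [(0, 0) (37, 0) (37, 23) (0, 23)]
2. ⊥bis P4·P0 via (28.65,14.545): [(0, 0) (20.4163, 0) (33.4363, 23) (0, 23)]  |A|=619.3041
3. ⊥bis P4·P1 via (15.17,15.96): [(18.969, 0) (20.4163, 0) (33.4363, 23) (13.4942, 23)]  |A|=245.9766
4. ⊥bis P4·P2 via (26.31,11.89): [(17.367, 6.73) (27.5531, 12.6072) (33.4363, 23) (13.4942, 23)]  |A|=197.8701
5. ⊥bis P4·P3 via (23.975,18.64): [(17.367, 6.73) (27.5531, 12.6072) (28.0303, 13.4502) (20.5681, 23) (13.4942, 23)]  |A|=136.4262
6. canonical 5-gon: [(17.367, 6.73) (27.5531, 12.6072) (28.0303, 13.4502) (20.5681, 23) (13.4942, 23)]
7. shoelace: 136.4262

Area of P4's cell: 136.4262 (5 vertices)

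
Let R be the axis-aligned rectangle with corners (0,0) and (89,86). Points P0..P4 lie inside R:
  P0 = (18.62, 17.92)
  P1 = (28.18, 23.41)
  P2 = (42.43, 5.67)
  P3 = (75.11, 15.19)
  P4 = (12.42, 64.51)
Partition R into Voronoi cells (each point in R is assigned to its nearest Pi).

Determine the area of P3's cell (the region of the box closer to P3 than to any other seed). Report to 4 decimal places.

Area of P3's cell: 2429.6741

1. box [0,89]×[0,86]: [(0, 0) (89, 0) (89, 86) (0, 86)]
2. ⊥bis P3·P0 via (46.865,16.555): [(46.0649, 0) (89, 0) (89, 86) (50.2211, 86)]  |A|=3513.701
3. ⊥bis P3·P1 via (51.645,19.3): [(48.2645, 0) (89, 0) (89, 86) (63.3278, 86)]  |A|=2855.5301
4. ⊥bis P3·P2 via (58.77,10.43): [(53.3501, 29.0351) (61.8084, 0) (89, 0) (89, 86) (63.3278, 86)]  |A|=2658.9066
5. ⊥bis P3·P4 via (43.765,39.85): [(58.5321, 58.6203) (53.3501, 29.0351) (61.8084, 0) (89, 0) (89, 86) (80.0725, 86)]  |A|=2429.6741
6. canonical 6-gon: [(58.5321, 58.6203) (53.3501, 29.0351) (61.8084, 0) (89, 0) (89, 86) (80.0725, 86)]
7. shoelace: 2429.6741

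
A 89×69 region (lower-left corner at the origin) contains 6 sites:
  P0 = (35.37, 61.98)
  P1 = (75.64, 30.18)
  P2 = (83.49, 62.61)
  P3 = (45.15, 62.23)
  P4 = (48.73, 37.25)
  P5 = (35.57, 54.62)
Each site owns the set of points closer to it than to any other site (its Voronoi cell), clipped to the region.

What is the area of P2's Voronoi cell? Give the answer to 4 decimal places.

1. box [0,89]×[0,69]: [(0, 0) (89, 0) (89, 69) (0, 69)]
2. ⊥bis P2·P0 via (59.43,62.295): [(60.2456, 0) (89, 0) (89, 69) (59.3422, 69)]  |A|=2015.2209
3. ⊥bis P2·P1 via (79.565,46.395): [(59.5748, 51.2338) (89, 44.1112) (89, 69) (59.3422, 69)]  |A|=629.632
4. ⊥bis P2·P3 via (64.32,62.42): [(64.4425, 50.0555) (89, 44.1112) (89, 69) (64.2548, 69)]  |A|=539.9956
5. ⊥bis P2·P4 via (66.11,49.93): [(64.4208, 52.2453) (66.3564, 49.5923) (89, 44.1112) (89, 69) (64.2548, 69)]  |A|=537.9052
6. ⊥bis P2·P5 via (59.53,58.615): [(64.4208, 52.2453) (66.3564, 49.5923) (89, 44.1112) (89, 69) (64.2548, 69)]  |A|=537.9052
7. canonical 5-gon: [(64.4208, 52.2453) (66.3564, 49.5923) (89, 44.1112) (89, 69) (64.2548, 69)]
8. shoelace: 537.9052

Area of P2's cell: 537.9052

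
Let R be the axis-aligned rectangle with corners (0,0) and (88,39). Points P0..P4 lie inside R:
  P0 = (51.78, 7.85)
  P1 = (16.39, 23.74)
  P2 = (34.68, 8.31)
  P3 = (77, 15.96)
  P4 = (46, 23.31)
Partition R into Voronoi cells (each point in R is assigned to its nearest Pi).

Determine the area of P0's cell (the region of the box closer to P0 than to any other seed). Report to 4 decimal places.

1. box [0,88]×[0,39]: [(0, 0) (88, 0) (88, 39) (0, 39)]
2. ⊥bis P0·P1 via (34.085,15.795): [(26.9931, 0) (88, 0) (88, 39) (44.504, 39)]  |A|=2037.8072
3. ⊥bis P0·P2 via (43.23,8.08): [(44.0336, 37.9524) (43.0126, 0) (88, 0) (88, 39) (44.504, 39)]  |A|=1733.8174
4. ⊥bis P0·P3 via (64.39,11.905): [(44.0336, 37.9524) (43.0126, 0) (68.2183, 0) (55.6771, 39) (44.504, 39)]  |A|=717.7767
5. ⊥bis P0·P4 via (48.89,15.58): [(43.3763, 13.5186) (43.0126, 0) (68.2183, 0) (61.6716, 20.3586)]  |A|=378.9956
6. canonical 4-gon: [(43.3763, 13.5186) (43.0126, 0) (68.2183, 0) (61.6716, 20.3586)]
7. shoelace: 378.9956

Area of P0's cell: 378.9956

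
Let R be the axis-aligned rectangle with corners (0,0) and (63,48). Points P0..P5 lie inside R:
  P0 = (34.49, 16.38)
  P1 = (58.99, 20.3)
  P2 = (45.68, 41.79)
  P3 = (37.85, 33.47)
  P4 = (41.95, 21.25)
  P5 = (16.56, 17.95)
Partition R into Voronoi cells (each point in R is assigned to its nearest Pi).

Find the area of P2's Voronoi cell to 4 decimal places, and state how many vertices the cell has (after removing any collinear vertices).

1. box [0,63]×[0,48]: [(0, 0) (63, 0) (63, 48) (0, 48)]
2. ⊥bis P2·P0 via (40.085,29.085): [(0, 46.7375) (63, 18.9937) (63, 48) (0, 48)]  |A|=953.4645
3. ⊥bis P2·P1 via (52.335,31.045): [(0, 46.7375) (45.3949, 26.7466) (63, 37.6505) (63, 48) (0, 48)]  |A|=789.2382
4. ⊥bis P2·P3 via (41.765,37.63): [(50.1802, 29.7104) (63, 37.6505) (63, 48) (30.746, 48)]  |A|=361.2954
5. ⊥bis P2·P4 via (43.815,31.52): [(49.3195, 30.5204) (50.9963, 30.2159) (63, 37.6505) (63, 48) (30.746, 48)]  |A|=360.7473
6. ⊥bis P2·P5 via (31.12,29.87): [(49.3195, 30.5204) (50.9963, 30.2159) (63, 37.6505) (63, 48) (30.746, 48)]  |A|=360.7473
7. canonical 5-gon: [(49.3195, 30.5204) (50.9963, 30.2159) (63, 37.6505) (63, 48) (30.746, 48)]
8. shoelace: 360.7473

Area of P2's cell: 360.7473 (5 vertices)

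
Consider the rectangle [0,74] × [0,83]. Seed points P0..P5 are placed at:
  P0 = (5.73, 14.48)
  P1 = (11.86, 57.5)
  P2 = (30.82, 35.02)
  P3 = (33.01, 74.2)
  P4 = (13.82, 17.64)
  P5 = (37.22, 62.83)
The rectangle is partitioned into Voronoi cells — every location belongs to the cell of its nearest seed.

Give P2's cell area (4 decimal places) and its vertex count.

1. box [0,74]×[0,83]: [(0, 0) (74, 0) (74, 83) (0, 83)]
2. ⊥bis P2·P0 via (18.275,24.75): [(0, 47.0733) (38.5367, 0) (74, 0) (74, 83) (0, 83)]  |A|=5234.9769
3. ⊥bis P2·P1 via (21.34,46.26): [(9.1101, 35.9451) (38.5367, 0) (74, 0) (74, 83) (64.9009, 83)]  |A|=3544.3756
4. ⊥bis P2·P3 via (31.915,54.61): [(31.2822, 54.6454) (9.1101, 35.9451) (38.5367, 0) (74, 0) (74, 52.2576)]  |A|=2758.7511
5. ⊥bis P2·P4 via (22.32,26.33): [(31.2822, 54.6454) (10.925, 37.4758) (49.2386, 0) (74, 0) (74, 52.2576)]  |A|=2503.0789
6. ⊥bis P2·P5 via (34.02,48.925): [(26.5406, 50.6463) (10.925, 37.4758) (49.2386, 0) (74, 0) (74, 39.7243)]  |A|=2114.5888
7. canonical 5-gon: [(26.5406, 50.6463) (10.925, 37.4758) (49.2386, 0) (74, 0) (74, 39.7243)]
8. shoelace: 2114.5888

Area of P2's cell: 2114.5888 (5 vertices)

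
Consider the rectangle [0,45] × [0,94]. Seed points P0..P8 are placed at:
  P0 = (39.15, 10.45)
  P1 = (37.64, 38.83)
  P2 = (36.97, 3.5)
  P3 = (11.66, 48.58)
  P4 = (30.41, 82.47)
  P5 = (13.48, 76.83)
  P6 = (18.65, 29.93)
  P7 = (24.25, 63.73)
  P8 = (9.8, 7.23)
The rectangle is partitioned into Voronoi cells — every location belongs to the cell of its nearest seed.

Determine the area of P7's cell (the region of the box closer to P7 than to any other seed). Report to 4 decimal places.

Area of P7's cell: 529.0304

1. box [0,45]×[0,94]: [(0, 0) (45, 0) (45, 94) (0, 94)]
2. ⊥bis P7·P0 via (31.7,37.09): [(0, 28.2249) (45, 40.8094) (45, 94) (0, 94)]  |A|=2676.727
3. ⊥bis P7·P1 via (30.945,51.28): [(0, 34.6393) (45, 58.8381) (45, 94) (0, 94)]  |A|=2126.7588
4. ⊥bis P7·P2 via (30.61,33.615): [(0, 34.6393) (45, 58.8381) (45, 94) (0, 94)]  |A|=2126.7588
5. ⊥bis P7·P3 via (17.955,56.155): [(0, 71.076) (26.62, 48.9542) (45, 58.8381) (45, 94) (0, 94)]  |A|=1641.7866
6. ⊥bis P7·P4 via (27.33,73.1): [(0, 82.0836) (0, 71.076) (26.62, 48.9542) (45, 58.8381) (45, 67.2917)]  |A|=772.7314
7. ⊥bis P7·P5 via (18.865,70.28): [(23.7332, 74.2823) (9.8633, 62.8794) (26.62, 48.9542) (45, 58.8381) (45, 67.2917)]  |A|=529.0304
8. ⊥bis P7·P6 via (21.45,46.83): [(23.7332, 74.2823) (9.8633, 62.8794) (26.62, 48.9542) (45, 58.8381) (45, 67.2917)]  |A|=529.0304
9. ⊥bis P7·P8 via (17.025,35.48): [(23.7332, 74.2823) (9.8633, 62.8794) (26.62, 48.9542) (45, 58.8381) (45, 67.2917)]  |A|=529.0304
10. canonical 5-gon: [(23.7332, 74.2823) (9.8633, 62.8794) (26.62, 48.9542) (45, 58.8381) (45, 67.2917)]
11. shoelace: 529.0304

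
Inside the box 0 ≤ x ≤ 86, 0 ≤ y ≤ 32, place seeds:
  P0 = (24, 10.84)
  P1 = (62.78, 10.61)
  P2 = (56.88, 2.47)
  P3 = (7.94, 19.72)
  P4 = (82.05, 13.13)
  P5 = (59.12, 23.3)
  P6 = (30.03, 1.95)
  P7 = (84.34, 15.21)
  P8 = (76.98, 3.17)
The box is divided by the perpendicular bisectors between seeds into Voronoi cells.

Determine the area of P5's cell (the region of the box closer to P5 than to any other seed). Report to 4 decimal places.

1. box [0,86]×[0,32]: [(0, 0) (86, 0) (86, 32) (0, 32)]
2. ⊥bis P5·P0 via (41.56,17.07): [(47.6162, 0) (86, 0) (86, 32) (36.2631, 32)]  |A|=1409.9322
3. ⊥bis P5·P1 via (60.95,16.955): [(43.3969, 11.8924) (86, 24.1798) (86, 32) (36.2631, 32)]  |A|=666.6266
4. ⊥bis P5·P2 via (58,12.885): [(42.4516, 14.557) (49.8698, 13.7593) (86, 24.1798) (86, 32) (36.2631, 32)]  |A|=657.1202
5. ⊥bis P5·P3 via (33.53,21.51): [(42.4516, 14.557) (49.8698, 13.7593) (86, 24.1798) (86, 32) (36.2631, 32)]  |A|=657.1202
6. ⊥bis P5·P4 via (70.585,18.215): [(42.4516, 14.557) (49.8698, 13.7593) (71.3575, 19.9567) (76.699, 32) (36.2631, 32)]  |A|=543.8591
7. ⊥bis P5·P6 via (44.575,12.625): [(41.7914, 16.4177) (43.2175, 14.4747) (49.8698, 13.7593) (71.3575, 19.9567) (76.699, 32) (36.2631, 32)]  |A|=543.1737
8. ⊥bis P5·P7 via (71.73,19.255): [(41.7914, 16.4177) (43.2175, 14.4747) (49.8698, 13.7593) (71.3575, 19.9567) (73.5168, 24.8253) (75.8183, 32) (36.2631, 32)]  |A|=540.0144
9. ⊥bis P5·P8 via (68.05,13.235): [(41.7914, 16.4177) (43.2175, 14.4747) (49.8698, 13.7593) (71.3575, 19.9567) (73.5168, 24.8253) (75.8183, 32) (36.2631, 32)]  |A|=540.0144
10. canonical 7-gon: [(41.7914, 16.4177) (43.2175, 14.4747) (49.8698, 13.7593) (71.3575, 19.9567) (73.5168, 24.8253) (75.8183, 32) (36.2631, 32)]
11. shoelace: 540.0144

Area of P5's cell: 540.0144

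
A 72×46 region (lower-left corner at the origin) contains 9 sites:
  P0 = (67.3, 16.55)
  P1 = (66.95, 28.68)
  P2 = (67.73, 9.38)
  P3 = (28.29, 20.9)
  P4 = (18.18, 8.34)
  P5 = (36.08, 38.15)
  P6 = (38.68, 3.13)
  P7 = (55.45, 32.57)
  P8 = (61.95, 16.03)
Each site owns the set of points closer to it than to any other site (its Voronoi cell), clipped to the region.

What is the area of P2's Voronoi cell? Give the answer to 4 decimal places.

Area of P2's cell: 179.2102

1. box [0,72]×[0,46]: [(0, 0) (72, 0) (72, 46) (0, 46)]
2. ⊥bis P2·P0 via (67.515,12.965): [(0, 8.916) (0, 0) (72, 0) (72, 13.234)]  |A|=797.3985
3. ⊥bis P2·P1 via (67.34,19.03): [(0, 8.916) (0, 0) (72, 0) (72, 13.234)]  |A|=797.3985
4. ⊥bis P2·P3 via (48.01,15.14): [(47.0156, 11.7356) (43.5878, 0) (72, 0) (72, 13.234)]  |A|=332.0388
5. ⊥bis P2·P4 via (42.955,8.86): [(47.0156, 11.7356) (43.5878, 0) (72, 0) (72, 13.234)]  |A|=332.0388
6. ⊥bis P2·P5 via (51.905,23.765): [(47.0156, 11.7356) (43.5878, 0) (72, 0) (72, 13.234)]  |A|=332.0388
7. ⊥bis P2·P6 via (53.205,6.255): [(51.962, 12.0323) (54.5507, 0) (72, 0) (72, 13.234)]  |A|=237.5679
8. ⊥bis P2·P7 via (61.59,20.975): [(51.962, 12.0323) (54.5507, 0) (72, 0) (72, 13.234)]  |A|=237.5679
9. ⊥bis P2·P8 via (64.84,12.705): [(64.9631, 12.812) (53.8689, 3.1692) (54.5507, 0) (72, 0) (72, 13.234)]  |A|=179.2102
10. canonical 5-gon: [(64.9631, 12.812) (53.8689, 3.1692) (54.5507, 0) (72, 0) (72, 13.234)]
11. shoelace: 179.2102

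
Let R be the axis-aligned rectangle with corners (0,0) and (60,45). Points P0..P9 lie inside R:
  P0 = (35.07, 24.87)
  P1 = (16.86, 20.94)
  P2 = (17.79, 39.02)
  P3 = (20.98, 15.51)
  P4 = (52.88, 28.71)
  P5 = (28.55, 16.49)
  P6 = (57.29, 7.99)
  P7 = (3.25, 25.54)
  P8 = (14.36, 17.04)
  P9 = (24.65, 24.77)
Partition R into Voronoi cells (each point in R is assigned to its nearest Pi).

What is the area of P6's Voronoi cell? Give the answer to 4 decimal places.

Area of P6's cell: 316.4477

1. box [0,60]×[0,45]: [(0, 0) (60, 0) (60, 45) (0, 45)]
2. ⊥bis P6·P0 via (46.18,16.43): [(33.6985, 0) (60, 0) (60, 34.622)]  |A|=455.3044
3. ⊥bis P6·P1 via (37.075,14.465): [(33.6985, 0) (60, 0) (60, 34.622)]  |A|=455.3044
4. ⊥bis P6·P2 via (37.54,23.505): [(33.6985, 0) (60, 0) (60, 34.622)]  |A|=455.3044
5. ⊥bis P6·P3 via (39.135,11.75): [(37.827, 5.4346) (36.7015, 0) (60, 0) (60, 34.622)]  |A|=447.1444
6. ⊥bis P6·P4 via (55.085,18.35): [(46.2024, 16.4594) (37.827, 5.4346) (36.7015, 0) (60, 0) (60, 19.3961)]  |A|=342.1039
7. ⊥bis P6·P5 via (42.92,12.24): [(46.2024, 16.4594) (42.8709, 12.0741) (39.3, 0) (60, 0) (60, 19.3961)]  |A|=316.4477
8. ⊥bis P6·P7 via (30.27,16.765): [(46.2024, 16.4594) (42.8709, 12.0741) (39.3, 0) (60, 0) (60, 19.3961)]  |A|=316.4477
9. ⊥bis P6·P8 via (35.825,12.515): [(46.2024, 16.4594) (42.8709, 12.0741) (39.3, 0) (60, 0) (60, 19.3961)]  |A|=316.4477
10. ⊥bis P6·P9 via (40.97,16.38): [(46.2024, 16.4594) (42.8709, 12.0741) (39.3, 0) (60, 0) (60, 19.3961)]  |A|=316.4477
11. canonical 5-gon: [(46.2024, 16.4594) (42.8709, 12.0741) (39.3, 0) (60, 0) (60, 19.3961)]
12. shoelace: 316.4477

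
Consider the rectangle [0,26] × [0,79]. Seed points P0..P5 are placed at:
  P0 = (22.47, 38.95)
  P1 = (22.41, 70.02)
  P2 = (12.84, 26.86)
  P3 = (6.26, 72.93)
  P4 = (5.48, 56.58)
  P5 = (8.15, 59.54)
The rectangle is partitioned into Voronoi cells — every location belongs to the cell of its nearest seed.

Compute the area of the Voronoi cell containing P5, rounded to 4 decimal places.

Area of P5's cell: 193.3743

1. box [0,26]×[0,79]: [(0, 0) (26, 0) (26, 79) (0, 79)]
2. ⊥bis P5·P0 via (15.31,49.245): [(0, 38.5972) (26, 56.6797) (26, 79) (0, 79)]  |A|=815.4007
3. ⊥bis P5·P1 via (15.28,64.78): [(0, 38.5972) (22.8455, 54.4858) (4.8294, 79) (0, 79)]  |A|=520.7052
4. ⊥bis P5·P2 via (10.495,43.2): [(0, 41.6938) (5.6102, 42.499) (22.8455, 54.4858) (4.8294, 79) (0, 79)]  |A|=512.0186
5. ⊥bis P5·P3 via (7.205,66.235): [(0, 65.218) (0, 41.6938) (5.6102, 42.499) (22.8455, 54.4858) (13.5523, 67.1309)]  |A|=389.9699
6. ⊥bis P5·P4 via (6.815,58.06): [(0, 65.218) (0, 64.2073) (16.0313, 49.7467) (22.8455, 54.4858) (13.5523, 67.1309)]  |A|=193.3743
7. canonical 5-gon: [(0, 65.218) (0, 64.2073) (16.0313, 49.7467) (22.8455, 54.4858) (13.5523, 67.1309)]
8. shoelace: 193.3743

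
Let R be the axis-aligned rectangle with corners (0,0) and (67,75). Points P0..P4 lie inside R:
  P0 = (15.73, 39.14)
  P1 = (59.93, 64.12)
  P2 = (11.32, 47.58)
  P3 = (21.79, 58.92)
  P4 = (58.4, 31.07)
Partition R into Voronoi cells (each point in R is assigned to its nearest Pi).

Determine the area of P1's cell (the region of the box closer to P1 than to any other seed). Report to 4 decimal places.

Area of P1's cell: 710.6862

1. box [0,67]×[0,75]: [(0, 0) (67, 0) (67, 75) (0, 75)]
2. ⊥bis P1·P0 via (37.83,51.63): [(67, 0.0161) (67, 75) (24.6222, 75)]  |A|=1588.8235
3. ⊥bis P1·P2 via (35.625,55.85): [(35.8973, 55.0498) (67, 0.0161) (67, 75) (29.109, 75)]  |A|=1544.0673
4. ⊥bis P1·P3 via (40.86,61.52): [(43.6005, 41.4196) (67, 0.0161) (67, 75) (39.0221, 75)]  |A|=1347.0466
5. ⊥bis P1·P4 via (59.165,47.595): [(42.6543, 48.3593) (67, 47.2323) (67, 75) (39.0221, 75)]  |A|=710.6862
6. canonical 4-gon: [(42.6543, 48.3593) (67, 47.2323) (67, 75) (39.0221, 75)]
7. shoelace: 710.6862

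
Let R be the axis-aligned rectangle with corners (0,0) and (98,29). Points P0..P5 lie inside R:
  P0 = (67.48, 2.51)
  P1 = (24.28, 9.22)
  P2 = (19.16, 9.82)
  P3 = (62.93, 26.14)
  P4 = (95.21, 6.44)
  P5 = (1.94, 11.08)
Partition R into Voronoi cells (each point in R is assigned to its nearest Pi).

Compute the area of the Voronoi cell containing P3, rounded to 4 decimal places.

Area of P3's cell: 612.6324

1. box [0,98]×[0,29]: [(0, 0) (98, 0) (98, 29) (0, 29)]
2. ⊥bis P3·P0 via (65.205,14.325): [(0, 1.7697) (98, 20.6397) (98, 29) (0, 29)]  |A|=1743.9397
3. ⊥bis P3·P1 via (43.605,17.68): [(46.6388, 10.75) (98, 20.6397) (98, 29) (38.6494, 29)]  |A|=756.2699
4. ⊥bis P3·P2 via (41.045,17.98): [(46.6388, 10.75) (98, 20.6397) (98, 29) (38.6494, 29)]  |A|=756.2699
5. ⊥bis P3·P4 via (79.07,16.29): [(46.6388, 10.75) (79.5574, 17.0886) (86.8267, 29) (38.6494, 29)]  |A|=612.6324
6. ⊥bis P3·P5 via (32.435,18.61): [(46.6388, 10.75) (79.5574, 17.0886) (86.8267, 29) (38.6494, 29)]  |A|=612.6324
7. canonical 4-gon: [(46.6388, 10.75) (79.5574, 17.0886) (86.8267, 29) (38.6494, 29)]
8. shoelace: 612.6324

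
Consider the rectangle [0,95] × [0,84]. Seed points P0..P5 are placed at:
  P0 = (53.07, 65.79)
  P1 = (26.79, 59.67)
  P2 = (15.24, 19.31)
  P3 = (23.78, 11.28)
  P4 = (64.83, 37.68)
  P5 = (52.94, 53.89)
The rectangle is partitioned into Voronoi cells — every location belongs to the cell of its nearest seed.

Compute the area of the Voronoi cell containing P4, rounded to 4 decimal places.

Area of P4's cell: 2506.0813

1. box [0,95]×[0,84]: [(0, 0) (95, 0) (95, 84) (0, 84)]
2. ⊥bis P4·P0 via (58.95,51.735): [(0, 27.0729) (0, 0) (95, 0) (95, 66.8168)]  |A|=4459.7578
3. ⊥bis P4·P1 via (45.81,48.675): [(43.9517, 45.4604) (17.6722, 0) (95, 0) (95, 66.8168)]  |A|=3463.1166
4. ⊥bis P4·P2 via (40.035,28.495): [(43.9517, 45.4604) (37.7345, 34.7053) (50.5906, 0) (95, 0) (95, 66.8168)]  |A|=2891.8939
5. ⊥bis P4·P3 via (44.305,24.48): [(43.9517, 45.4604) (37.7345, 34.7053) (37.742, 34.685) (60.0485, 0) (95, 0) (95, 66.8168)]  |A|=2727.8703
6. ⊥bis P4·P5 via (58.885,45.785): [(77.6791, 59.5705) (39.6684, 31.6896) (60.0485, 0) (95, 0) (95, 66.8168)]  |A|=2506.0813
7. canonical 5-gon: [(77.6791, 59.5705) (39.6684, 31.6896) (60.0485, 0) (95, 0) (95, 66.8168)]
8. shoelace: 2506.0813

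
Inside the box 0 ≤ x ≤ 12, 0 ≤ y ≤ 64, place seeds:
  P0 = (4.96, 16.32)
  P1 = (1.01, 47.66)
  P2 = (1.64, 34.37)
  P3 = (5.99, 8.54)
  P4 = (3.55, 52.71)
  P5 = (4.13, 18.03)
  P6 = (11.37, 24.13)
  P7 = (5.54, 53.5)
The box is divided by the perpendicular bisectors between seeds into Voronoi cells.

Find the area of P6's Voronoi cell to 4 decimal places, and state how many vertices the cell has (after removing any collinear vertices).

Area of P6's cell: 78.0357 (4 vertices)

1. box [0,12]×[0,64]: [(0, 0) (12, 0) (12, 64) (0, 64)]
2. ⊥bis P6·P0 via (8.165,20.225): [(0, 26.9264) (12, 17.0775) (12, 64) (0, 64)]  |A|=503.9771
3. ⊥bis P6·P1 via (6.19,35.895): [(0, 33.1696) (0, 26.9264) (12, 17.0775) (12, 38.4531)]  |A|=165.7132
4. ⊥bis P6·P2 via (6.505,29.25): [(2.1782, 25.1387) (12, 17.0775) (12, 34.4713)]  |A|=85.4199
5. ⊥bis P6·P3 via (8.68,16.335): [(2.1782, 25.1387) (12, 17.0775) (12, 34.4713)]  |A|=85.4199
6. ⊥bis P6·P4 via (7.46,38.42): [(2.1782, 25.1387) (12, 17.0775) (12, 34.4713)]  |A|=85.4199
7. ⊥bis P6·P5 via (7.75,21.08): [(3.3735, 26.2744) (9.1549, 19.4126) (12, 17.0775) (12, 34.4713)]  |A|=78.0357
8. ⊥bis P6·P7 via (8.455,38.815): [(3.3735, 26.2744) (9.1549, 19.4126) (12, 17.0775) (12, 34.4713)]  |A|=78.0357
9. canonical 4-gon: [(3.3735, 26.2744) (9.1549, 19.4126) (12, 17.0775) (12, 34.4713)]
10. shoelace: 78.0357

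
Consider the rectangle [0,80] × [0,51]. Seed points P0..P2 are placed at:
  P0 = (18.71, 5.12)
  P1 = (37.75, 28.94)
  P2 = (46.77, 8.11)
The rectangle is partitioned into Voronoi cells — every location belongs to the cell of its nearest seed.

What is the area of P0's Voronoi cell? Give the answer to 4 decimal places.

1. box [0,80]×[0,51]: [(0, 0) (80, 0) (80, 51) (0, 51)]
2. ⊥bis P0·P1 via (28.23,17.03): [(0, 39.595) (0, 0) (49.5354, 0)]  |A|=980.6778
3. ⊥bis P0·P2 via (32.74,6.615): [(31.9468, 14.0591) (0, 39.595) (0, 0) (33.4449, 0)]  |A|=867.569
4. canonical 4-gon: [(31.9468, 14.0591) (0, 39.595) (0, 0) (33.4449, 0)]
5. shoelace: 867.569

Area of P0's cell: 867.5690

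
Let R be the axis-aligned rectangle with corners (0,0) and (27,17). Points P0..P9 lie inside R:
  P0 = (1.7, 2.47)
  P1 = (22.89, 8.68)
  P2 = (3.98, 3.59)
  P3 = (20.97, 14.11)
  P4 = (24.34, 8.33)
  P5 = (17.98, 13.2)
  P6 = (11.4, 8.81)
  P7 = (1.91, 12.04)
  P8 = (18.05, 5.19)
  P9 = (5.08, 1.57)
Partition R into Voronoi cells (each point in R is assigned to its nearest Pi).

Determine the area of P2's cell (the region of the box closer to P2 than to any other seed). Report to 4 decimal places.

1. box [0,27]×[0,17]: [(0, 0) (27, 0) (27, 17) (0, 17)]
2. ⊥bis P2·P0 via (2.84,3.03): [(0, 8.8114) (4.3284, 0) (27, 0) (27, 17) (0, 17)]  |A|=439.9302
3. ⊥bis P2·P1 via (13.435,6.135): [(0, 8.8114) (4.3284, 0) (15.0864, 0) (10.5105, 17) (0, 17)]  |A|=198.5032
4. ⊥bis P2·P3 via (12.475,8.85): [(0, 8.8114) (4.3284, 0) (15.0864, 0) (12.8805, 8.1952) (7.4286, 17) (0, 17)]  |A|=184.9356
5. ⊥bis P2·P4 via (14.16,5.96): [(0, 8.8114) (4.3284, 0) (15.0864, 0) (12.8805, 8.1952) (7.4286, 17) (0, 17)]  |A|=184.9356
6. ⊥bis P2·P5 via (10.98,8.395): [(0, 8.8114) (4.3284, 0) (15.0864, 0) (14.0179, 3.9693) (5.0733, 17) (0, 17)]  |A|=163.078
7. ⊥bis P2·P6 via (7.69,6.2): [(0, 8.8114) (4.3284, 0) (12.0517, 0) (0.0922, 17) (0, 17)]  |A|=84.1532
8. ⊥bis P2·P7 via (2.945,7.815): [(0.7532, 7.2781) (4.3284, 0) (12.0517, 0) (6.0233, 8.5691)]  |A|=54.5768
9. ⊥bis P2·P8 via (11.015,4.39): [(0.7532, 7.2781) (4.3284, 0) (11.5142, 0) (11.4106, 0.9114) (6.0233, 8.5691)]  |A|=54.3319
10. ⊥bis P2·P9 via (4.53,2.58): [(0.7532, 7.2781) (3.3711, 1.9489) (8.656, 4.8268) (6.0233, 8.5691)]  |A|=29.4097
11. canonical 4-gon: [(0.7532, 7.2781) (3.3711, 1.9489) (8.656, 4.8268) (6.0233, 8.5691)]
12. shoelace: 29.4097

Area of P2's cell: 29.4097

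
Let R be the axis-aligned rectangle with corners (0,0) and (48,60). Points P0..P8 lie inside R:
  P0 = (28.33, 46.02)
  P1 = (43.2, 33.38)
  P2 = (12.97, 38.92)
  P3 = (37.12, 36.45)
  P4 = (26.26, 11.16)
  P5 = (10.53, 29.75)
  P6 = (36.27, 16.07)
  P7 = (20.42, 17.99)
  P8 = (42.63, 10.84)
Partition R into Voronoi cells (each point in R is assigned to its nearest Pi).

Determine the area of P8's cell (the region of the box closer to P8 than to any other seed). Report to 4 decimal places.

Area of P8's cell: 211.2406

1. box [0,48]×[0,60]: [(0, 0) (48, 0) (48, 60) (0, 60)]
2. ⊥bis P8·P0 via (35.48,28.43): [(0, 14.0081) (0, 0) (48, 0) (48, 33.5191)]  |A|=1140.6527
3. ⊥bis P8·P1 via (42.915,22.11): [(21.278, 22.6572) (0, 14.0081) (0, 0) (48, 0) (48, 21.9814)]  |A|=986.4972
4. ⊥bis P8·P2 via (27.8,24.88): [(25.5923, 22.5481) (4.2454, 0) (48, 0) (48, 21.9814)]  |A|=739.5677
5. ⊥bis P8·P3 via (39.875,23.645): [(33.8106, 22.3402) (23.243, 20.0666) (4.2454, 0) (48, 0) (48, 21.9814)]  |A|=729.127
6. ⊥bis P8·P4 via (34.445,11): [(34.6663, 22.3186) (34.23, 0) (48, 0) (48, 21.9814)]  |A|=300.2111
7. ⊥bis P8·P5 via (26.58,20.295): [(34.6663, 22.3186) (34.23, 0) (48, 0) (48, 21.9814)]  |A|=300.2111
8. ⊥bis P8·P6 via (39.45,13.455): [(46.4928, 22.0195) (34.3723, 7.2802) (34.23, 0) (48, 0) (48, 21.9814)]  |A|=211.2406
9. ⊥bis P8·P7 via (31.525,14.415): [(46.4928, 22.0195) (34.3723, 7.2802) (34.23, 0) (48, 0) (48, 21.9814)]  |A|=211.2406
10. canonical 5-gon: [(46.4928, 22.0195) (34.3723, 7.2802) (34.23, 0) (48, 0) (48, 21.9814)]
11. shoelace: 211.2406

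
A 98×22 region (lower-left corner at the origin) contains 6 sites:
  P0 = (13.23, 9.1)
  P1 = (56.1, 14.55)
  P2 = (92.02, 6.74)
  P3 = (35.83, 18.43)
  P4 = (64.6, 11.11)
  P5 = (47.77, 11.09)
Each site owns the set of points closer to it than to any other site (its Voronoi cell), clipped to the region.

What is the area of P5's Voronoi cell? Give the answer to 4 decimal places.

Area of P5's cell: 289.0915

1. box [0,98]×[0,22]: [(0, 0) (98, 0) (98, 22) (0, 22)]
2. ⊥bis P5·P0 via (30.5,10.095): [(31.0816, 0) (98, 0) (98, 22) (29.8141, 22)]  |A|=1486.1471
3. ⊥bis P5·P1 via (51.935,12.82): [(31.0816, 0) (57.26, 0) (48.1219, 22) (29.8141, 22)]  |A|=489.3484
4. ⊥bis P5·P2 via (69.895,8.915): [(31.0816, 0) (57.26, 0) (48.1219, 22) (29.8141, 22)]  |A|=489.3484
5. ⊥bis P5·P3 via (41.8,14.76): [(32.7264, 0) (57.26, 0) (48.1219, 22) (46.2507, 22)]  |A|=290.4526
6. ⊥bis P5·P4 via (56.185,11.1): [(32.7264, 0) (56.1982, 0) (56.1951, 2.5636) (48.1219, 22) (46.2507, 22)]  |A|=289.0915
7. canonical 5-gon: [(32.7264, 0) (56.1982, 0) (56.1951, 2.5636) (48.1219, 22) (46.2507, 22)]
8. shoelace: 289.0915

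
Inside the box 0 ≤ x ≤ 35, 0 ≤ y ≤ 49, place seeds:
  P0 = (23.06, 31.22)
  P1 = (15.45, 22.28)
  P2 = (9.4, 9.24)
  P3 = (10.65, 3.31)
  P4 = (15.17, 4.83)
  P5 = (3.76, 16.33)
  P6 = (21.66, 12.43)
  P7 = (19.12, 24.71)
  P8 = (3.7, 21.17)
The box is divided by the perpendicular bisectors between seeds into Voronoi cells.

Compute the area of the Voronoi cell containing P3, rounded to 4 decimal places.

1. box [0,35]×[0,49]: [(0, 0) (35, 0) (35, 49) (0, 49)]
2. ⊥bis P3·P0 via (16.855,17.265): [(0, 24.7595) (0, 0) (35, 0) (35, 9.1969)]  |A|=594.2372
3. ⊥bis P3·P1 via (13.05,12.795): [(0, 16.0971) (0, 0) (35, 0) (35, 7.241)]  |A|=408.4154
4. ⊥bis P3·P2 via (10.025,6.275): [(25.7323, 9.586) (0, 4.1618) (0, 0) (35, 0) (35, 7.241)]  |A|=254.8547
5. ⊥bis P3·P4 via (12.91,4.07): [(12.0266, 6.6969) (0, 4.1618) (0, 0) (14.2787, 0)]  |A|=72.8378
6. ⊥bis P3·P5 via (7.205,9.82): [(12.0266, 6.6969) (0, 4.1618) (0, 0) (14.2787, 0)]  |A|=72.8378
7. ⊥bis P3·P6 via (16.155,7.87): [(12.0266, 6.6969) (0, 4.1618) (0, 0) (14.2787, 0)]  |A|=72.8378
8. ⊥bis P3·P7 via (14.885,14.01): [(12.0266, 6.6969) (0, 4.1618) (0, 0) (14.2787, 0)]  |A|=72.8378
9. ⊥bis P3·P8 via (7.175,12.24): [(12.0266, 6.6969) (0, 4.1618) (0, 0) (14.2787, 0)]  |A|=72.8378
10. canonical 4-gon: [(12.0266, 6.6969) (0, 4.1618) (0, 0) (14.2787, 0)]
11. shoelace: 72.8378

Area of P3's cell: 72.8378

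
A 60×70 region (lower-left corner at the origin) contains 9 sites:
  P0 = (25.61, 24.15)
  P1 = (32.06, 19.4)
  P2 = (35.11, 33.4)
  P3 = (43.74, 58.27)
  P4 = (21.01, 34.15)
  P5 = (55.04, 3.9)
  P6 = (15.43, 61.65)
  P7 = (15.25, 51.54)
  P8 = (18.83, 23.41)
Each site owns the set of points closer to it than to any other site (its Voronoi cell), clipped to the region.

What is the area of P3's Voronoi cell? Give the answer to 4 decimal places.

1. box [0,60]×[0,70]: [(0, 0) (60, 0) (60, 70) (0, 70)]
2. ⊥bis P3·P0 via (34.675,41.21): [(0, 59.6349) (60, 27.7533) (60, 70) (0, 70)]  |A|=1578.3535
3. ⊥bis P3·P1 via (37.9,38.835): [(0, 59.6349) (40.7646, 37.9742) (60, 32.1942) (60, 70) (0, 70)]  |A|=1535.6425
4. ⊥bis P3·P2 via (39.425,45.835): [(0, 59.6349) (0.6469, 59.2912) (60, 38.6954) (60, 70) (0, 70)]  |A|=1253.6304
5. ⊥bis P3·P4 via (32.375,46.21): [(28.8958, 49.4887) (60, 38.6954) (60, 70) (7.1302, 70)]  |A|=1029.0672
6. ⊥bis P3·P5 via (49.39,31.085): [(28.8958, 49.4887) (60, 38.6954) (60, 70) (7.1302, 70)]  |A|=1029.0672
7. ⊥bis P3·P6 via (29.585,59.96): [(28.3915, 49.9639) (28.8958, 49.4887) (60, 38.6954) (60, 70) (30.7837, 70)]  |A|=792.1051
8. ⊥bis P3·P7 via (29.495,54.905): [(29.1539, 56.3491) (30.9422, 48.7786) (60, 38.6954) (60, 70) (30.7837, 70)]  |A|=783.2028
9. ⊥bis P3·P8 via (31.285,40.84): [(29.1539, 56.3491) (30.9422, 48.7786) (60, 38.6954) (60, 70) (30.7837, 70)]  |A|=783.2028
10. canonical 5-gon: [(29.1539, 56.3491) (30.9422, 48.7786) (60, 38.6954) (60, 70) (30.7837, 70)]
11. shoelace: 783.2028

Area of P3's cell: 783.2028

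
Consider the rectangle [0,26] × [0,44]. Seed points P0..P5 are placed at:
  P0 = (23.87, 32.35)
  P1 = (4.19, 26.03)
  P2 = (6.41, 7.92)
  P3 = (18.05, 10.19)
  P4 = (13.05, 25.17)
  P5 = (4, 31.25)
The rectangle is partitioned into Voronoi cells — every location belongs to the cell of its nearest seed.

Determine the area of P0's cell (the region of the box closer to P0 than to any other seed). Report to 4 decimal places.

1. box [0,26]×[0,44]: [(0, 0) (26, 0) (26, 44) (0, 44)]
2. ⊥bis P0·P1 via (14.03,29.19): [(23.404, 0) (26, 0) (26, 44) (9.2739, 44)]  |A|=425.0847
3. ⊥bis P0·P2 via (15.14,20.135): [(17.4735, 18.4673) (26, 12.3734) (26, 44) (9.2739, 44)]  |A|=348.3633
4. ⊥bis P0·P3 via (20.96,21.27): [(16.1694, 22.5282) (26, 19.9463) (26, 44) (9.2739, 44)]  |A|=297.8009
5. ⊥bis P0·P4 via (18.46,28.76): [(10.1433, 41.293) (23.9516, 20.4843) (26, 19.9463) (26, 44) (9.2739, 44)]  |A|=230.9426
6. ⊥bis P0·P5 via (13.935,31.8): [(13.7068, 35.923) (23.9516, 20.4843) (26, 19.9463) (26, 44) (13.2596, 44)]  |A|=212.3574
7. canonical 5-gon: [(13.7068, 35.923) (23.9516, 20.4843) (26, 19.9463) (26, 44) (13.2596, 44)]
8. shoelace: 212.3574

Area of P0's cell: 212.3574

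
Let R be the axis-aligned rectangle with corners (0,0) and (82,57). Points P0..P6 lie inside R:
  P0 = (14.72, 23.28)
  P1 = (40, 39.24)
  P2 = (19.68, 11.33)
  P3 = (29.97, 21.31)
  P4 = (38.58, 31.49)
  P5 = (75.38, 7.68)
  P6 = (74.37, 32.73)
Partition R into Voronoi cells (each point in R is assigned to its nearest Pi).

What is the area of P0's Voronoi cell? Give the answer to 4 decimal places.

Area of P0's cell: 856.7230

1. box [0,82]×[0,57]: [(0, 0) (82, 0) (82, 57) (0, 57)]
2. ⊥bis P0·P1 via (27.36,31.26): [(0, 0) (47.0953, 0) (11.1096, 57) (0, 57)]  |A|=1658.8407
3. ⊥bis P0·P2 via (17.2,17.305): [(0, 10.1659) (32.2314, 23.544) (11.1096, 57) (0, 57)]  |A|=940.6045
4. ⊥bis P0·P3 via (22.345,22.295): [(0, 10.1659) (21.9554, 19.2788) (24.1582, 36.3315) (11.1096, 57) (0, 57)]  |A|=857.6856
5. ⊥bis P0·P4 via (26.65,27.385): [(0, 10.1659) (21.9554, 19.2788) (23.9981, 35.0919) (22.8689, 38.3738) (11.1096, 57) (0, 57)]  |A|=856.723
6. ⊥bis P0·P5 via (45.05,15.48): [(0, 10.1659) (21.9554, 19.2788) (23.9981, 35.0919) (22.8689, 38.3738) (11.1096, 57) (0, 57)]  |A|=856.723
7. ⊥bis P0·P6 via (44.545,28.005): [(0, 10.1659) (21.9554, 19.2788) (23.9981, 35.0919) (22.8689, 38.3738) (11.1096, 57) (0, 57)]  |A|=856.723
8. canonical 6-gon: [(0, 10.1659) (21.9554, 19.2788) (23.9981, 35.0919) (22.8689, 38.3738) (11.1096, 57) (0, 57)]
9. shoelace: 856.723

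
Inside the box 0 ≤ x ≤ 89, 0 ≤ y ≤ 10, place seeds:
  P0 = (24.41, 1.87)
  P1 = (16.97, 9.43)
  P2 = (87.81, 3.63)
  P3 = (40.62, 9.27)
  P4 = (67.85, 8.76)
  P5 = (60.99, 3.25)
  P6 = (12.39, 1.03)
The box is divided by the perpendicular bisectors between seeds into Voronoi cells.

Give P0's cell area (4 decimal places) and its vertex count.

Area of P0's cell: 121.6467 (5 vertices)

1. box [0,89]×[0,10]: [(0, 0) (89, 0) (89, 10) (0, 10)]
2. ⊥bis P0·P1 via (20.69,5.65): [(14.9489, 0) (89, 0) (89, 10) (25.1102, 10)]  |A|=689.7048
3. ⊥bis P0·P2 via (56.11,2.75): [(14.9489, 0) (56.1863, 0) (55.9087, 10) (25.1102, 10)]  |A|=360.1802
4. ⊥bis P0·P3 via (32.515,5.57): [(14.9489, 0) (35.0578, 0) (30.4927, 10) (25.1102, 10)]  |A|=127.4569
5. ⊥bis P0·P4 via (46.13,5.315): [(14.9489, 0) (35.0578, 0) (30.4927, 10) (25.1102, 10)]  |A|=127.4569
6. ⊥bis P0·P5 via (42.7,2.56): [(14.9489, 0) (35.0578, 0) (30.4927, 10) (25.1102, 10)]  |A|=127.4569
7. ⊥bis P0·P6 via (18.4,1.45): [(18.2727, 3.2711) (18.5013, 0) (35.0578, 0) (30.4927, 10) (25.1102, 10)]  |A|=121.6467
8. canonical 5-gon: [(18.2727, 3.2711) (18.5013, 0) (35.0578, 0) (30.4927, 10) (25.1102, 10)]
9. shoelace: 121.6467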